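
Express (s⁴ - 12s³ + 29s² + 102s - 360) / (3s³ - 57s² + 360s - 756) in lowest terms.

(s³ - 6s² - 7s + 60)/(3s² - 39s + 126)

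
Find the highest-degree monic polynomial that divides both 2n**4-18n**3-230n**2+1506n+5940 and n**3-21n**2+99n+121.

Repeated division with remainder:
  2n**4-18n**3-230n**2+1506n+5940 = (2n+24)(n**3-21n**2+99n+121) + (76n**2-1112n+3036)
  n**3-21n**2+99n+121 = ((1/76)n-121/1444)(76n**2-1112n+3036) + (-(12320/361)n+135520/361)
  76n**2-1112n+3036 = (-(6859/3080)n+24909/3080)(-(12320/361)n+135520/361) + (0)
Last nonzero remainder: -(12320/361)n+135520/361. Dividing through by -12320/361 gives the monic gcd n-11.

n-11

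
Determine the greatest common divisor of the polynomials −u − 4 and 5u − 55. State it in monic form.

Repeated division with remainder:
  −u − 4 = (−1/5)(5u − 55) + (−15)
  5u − 55 = (−(1/3)u + 11/3)(−15) + (0)
The last nonzero remainder is the constant −15, so the polynomials are coprime and gcd = 1.

1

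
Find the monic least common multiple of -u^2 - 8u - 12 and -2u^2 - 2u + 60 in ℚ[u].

Repeated division with remainder:
  -u^2 - 8u - 12 = (1/2)(-2u^2 - 2u + 60) + (-7u - 42)
  -2u^2 - 2u + 60 = ((2/7)u - 10/7)(-7u - 42) + (0)
Last nonzero remainder: -7u - 42. Dividing through by -7 gives the monic gcd u + 6.
Then lcm(f, g) = f·g / gcd(f, g); expanding and making the result monic gives the answer.

u^3 + 3u^2 - 28u - 60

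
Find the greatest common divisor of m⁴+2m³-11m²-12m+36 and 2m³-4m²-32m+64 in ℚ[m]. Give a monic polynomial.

Euclidean algorithm in ℚ[m]:
  m⁴+2m³-11m²-12m+36 = ((1/2)m+2)(2m³-4m²-32m+64) + (13m²+20m-92)
  2m³-4m²-32m+64 = ((2/13)m-92/169)(13m²+20m-92) + (-(1176/169)m+2352/169)
  13m²+20m-92 = (-(2197/1176)m-3887/588)(-(1176/169)m+2352/169) + (0)
Last nonzero remainder: -(1176/169)m+2352/169. Dividing through by -1176/169 gives the monic gcd m-2.

m-2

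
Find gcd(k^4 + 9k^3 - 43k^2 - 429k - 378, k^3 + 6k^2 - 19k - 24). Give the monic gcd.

Repeated division with remainder:
  k^4 + 9k^3 - 43k^2 - 429k - 378 = (k + 3)(k^3 + 6k^2 - 19k - 24) + (-42k^2 - 348k - 306)
  k^3 + 6k^2 - 19k - 24 = (-(1/42)k + 8/147)(-42k^2 - 348k - 306) + (-(360/49)k - 360/49)
  -42k^2 - 348k - 306 = ((343/60)k + 833/20)(-(360/49)k - 360/49) + (0)
Last nonzero remainder: -(360/49)k - 360/49. Dividing through by -360/49 gives the monic gcd k + 1.

k + 1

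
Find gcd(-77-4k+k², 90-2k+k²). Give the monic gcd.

1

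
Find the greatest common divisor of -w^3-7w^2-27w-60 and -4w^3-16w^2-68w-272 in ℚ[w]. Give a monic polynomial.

w+4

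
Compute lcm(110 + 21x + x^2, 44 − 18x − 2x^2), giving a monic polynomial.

Euclidean algorithm in ℚ[x]:
  x^2 + 21x + 110 = (−1/2)(−2x^2 − 18x + 44) + (12x + 132)
  −2x^2 − 18x + 44 = (−(1/6)x + 1/3)(12x + 132) + (0)
Last nonzero remainder: 12x + 132. Dividing through by 12 gives the monic gcd x + 11.
Then lcm(f, g) = f·g / gcd(f, g); expanding and making the result monic gives the answer.

−220 + 68x + 19x^2 + x^3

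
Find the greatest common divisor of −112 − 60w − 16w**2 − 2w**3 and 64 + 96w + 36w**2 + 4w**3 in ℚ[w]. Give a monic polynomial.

Apply the Euclidean algorithm:
  −2w**3 − 16w**2 − 60w − 112 = (−1/2)(4w**3 + 36w**2 + 96w + 64) + (2w**2 − 12w − 80)
  4w**3 + 36w**2 + 96w + 64 = (2w + 30)(2w**2 − 12w − 80) + (616w + 2464)
  2w**2 − 12w − 80 = ((1/308)w − 5/154)(616w + 2464) + (0)
Last nonzero remainder: 616w + 2464. Dividing through by 616 gives the monic gcd w + 4.

4 + w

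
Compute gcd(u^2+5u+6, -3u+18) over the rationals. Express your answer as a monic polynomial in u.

Euclidean algorithm in ℚ[u]:
  u^2+5u+6 = (-(1/3)u-11/3)(-3u+18) + (72)
  -3u+18 = (-(1/24)u+1/4)(72) + (0)
The last nonzero remainder is the constant 72, so the polynomials are coprime and gcd = 1.

1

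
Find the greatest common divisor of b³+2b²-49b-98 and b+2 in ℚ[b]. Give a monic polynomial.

b+2

Apply the Euclidean algorithm:
  b³+2b²-49b-98 = (b²-49)(b+2) + (0)
The last nonzero remainder b+2 is already monic.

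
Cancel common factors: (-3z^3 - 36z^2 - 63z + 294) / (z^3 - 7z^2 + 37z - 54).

By polynomial division,
  -3z^3 - 36z^2 - 63z + 294 = (-3)(z^3 - 7z^2 + 37z - 54) + (-57z^2 + 48z + 132)
  z^3 - 7z^2 + 37z - 54 = (-(1/57)z + 39/361)(-57z^2 + 48z + 132) + ((12321/361)z - 24642/361)
  -57z^2 + 48z + 132 = (-(6859/4107)z - 7942/4107)((12321/361)z - 24642/361) + (0)
Last nonzero remainder: (12321/361)z - 24642/361. Dividing through by 12321/361 gives the monic gcd z - 2.
Cancel z - 2 from numerator and denominator to get the reduced form.

(-3z^2 - 42z - 147)/(z^2 - 5z + 27)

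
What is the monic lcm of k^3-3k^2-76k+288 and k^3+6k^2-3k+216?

Apply the Euclidean algorithm:
  k^3-3k^2-76k+288 = (k^3+6k^2-3k+216) + (-9k^2-73k+72)
  k^3+6k^2-3k+216 = (-(1/9)k+19/81)(-9k^2-73k+72) + ((1792/81)k+1792/9)
  -9k^2-73k+72 = (-(729/1792)k+81/224)((1792/81)k+1792/9) + (0)
Last nonzero remainder: (1792/81)k+1792/9. Dividing through by 1792/81 gives the monic gcd k+9.
Then lcm(f, g) = f·g / gcd(f, g); expanding and making the result monic gives the answer.

k^5-6k^4-43k^3+444k^2-2688k+6912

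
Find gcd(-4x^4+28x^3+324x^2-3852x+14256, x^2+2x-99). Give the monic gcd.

Apply the Euclidean algorithm:
  -4x^4+28x^3+324x^2-3852x+14256 = (-4x^2+36x-144)(x^2+2x-99) + (0)
The last nonzero remainder x^2+2x-99 is already monic.

x^2+2x-99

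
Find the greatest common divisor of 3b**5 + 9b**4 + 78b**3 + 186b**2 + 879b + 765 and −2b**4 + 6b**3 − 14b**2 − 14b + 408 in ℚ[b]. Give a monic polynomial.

b**2 − 2b + 17

By polynomial division,
  3b**5 + 9b**4 + 78b**3 + 186b**2 + 879b + 765 = (−(3/2)b − 9)(−2b**4 + 6b**3 − 14b**2 − 14b + 408) + (111b**3 + 39b**2 + 1365b + 4437)
  −2b**4 + 6b**3 − 14b**2 − 14b + 408 = (−(2/111)b + 248/4107)(111b**3 + 39b**2 + 1365b + 4437) + ((11280/1369)b**2 − (22560/1369)b + 191760/1369)
  111b**3 + 39b**2 + 1365b + 4437 = ((50653/3760)b + 119103/3760)((11280/1369)b**2 − (22560/1369)b + 191760/1369) + (0)
Last nonzero remainder: (11280/1369)b**2 − (22560/1369)b + 191760/1369. Dividing through by 11280/1369 gives the monic gcd b**2 − 2b + 17.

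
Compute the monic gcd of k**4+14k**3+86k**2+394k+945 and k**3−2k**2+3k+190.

k+5

Apply the Euclidean algorithm:
  k**4+14k**3+86k**2+394k+945 = (k+16)(k**3−2k**2+3k+190) + (115k**2+156k−2095)
  k**3−2k**2+3k+190 = ((1/115)k−386/13225)(115k**2+156k−2095) + ((340816/13225)k+340816/2645)
  115k**2+156k−2095 = ((1520875/340816)k−5541275/340816)((340816/13225)k+340816/2645) + (0)
Last nonzero remainder: (340816/13225)k+340816/2645. Dividing through by 340816/13225 gives the monic gcd k+5.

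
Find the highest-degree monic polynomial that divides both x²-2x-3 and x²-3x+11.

1

Repeated division with remainder:
  x²-2x-3 = (x²-3x+11) + (x-14)
  x²-3x+11 = (x+11)(x-14) + (165)
  x-14 = ((1/165)x-14/165)(165) + (0)
The last nonzero remainder is the constant 165, so the polynomials are coprime and gcd = 1.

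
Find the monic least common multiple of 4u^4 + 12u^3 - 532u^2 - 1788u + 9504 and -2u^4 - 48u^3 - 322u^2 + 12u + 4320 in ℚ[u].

Euclidean algorithm in ℚ[u]:
  4u^4 + 12u^3 - 532u^2 - 1788u + 9504 = (-2)(-2u^4 - 48u^3 - 322u^2 + 12u + 4320) + (-84u^3 - 1176u^2 - 1764u + 18144)
  -2u^4 - 48u^3 - 322u^2 + 12u + 4320 = ((1/42)u + 5/21)(-84u^3 - 1176u^2 - 1764u + 18144) + (0)
Last nonzero remainder: -84u^3 - 1176u^2 - 1764u + 18144. Dividing through by -84 gives the monic gcd u^3 + 14u^2 + 21u - 216.
Then lcm(f, g) = f·g / gcd(f, g); expanding and making the result monic gives the answer.

u^5 + 13u^4 - 103u^3 - 1777u^2 - 2094u + 23760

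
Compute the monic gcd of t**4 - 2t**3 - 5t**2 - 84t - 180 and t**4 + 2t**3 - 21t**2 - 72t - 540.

By polynomial division,
  t**4 - 2t**3 - 5t**2 - 84t - 180 = (t**4 + 2t**3 - 21t**2 - 72t - 540) + (-4t**3 + 16t**2 - 12t + 360)
  t**4 + 2t**3 - 21t**2 - 72t - 540 = (-(1/4)t - 3/2)(-4t**3 + 16t**2 - 12t + 360) + (0)
Last nonzero remainder: -4t**3 + 16t**2 - 12t + 360. Dividing through by -4 gives the monic gcd t**3 - 4t**2 + 3t - 90.

t**3 - 4t**2 + 3t - 90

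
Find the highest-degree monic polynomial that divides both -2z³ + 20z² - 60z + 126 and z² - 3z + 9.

z² - 3z + 9

Repeated division with remainder:
  -2z³ + 20z² - 60z + 126 = (-2z + 14)(z² - 3z + 9) + (0)
The last nonzero remainder z² - 3z + 9 is already monic.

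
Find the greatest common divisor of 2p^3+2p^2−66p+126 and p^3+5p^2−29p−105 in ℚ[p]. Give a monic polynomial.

By polynomial division,
  2p^3+2p^2−66p+126 = (2)(p^3+5p^2−29p−105) + (−8p^2−8p+336)
  p^3+5p^2−29p−105 = (−(1/8)p−1/2)(−8p^2−8p+336) + (9p+63)
  −8p^2−8p+336 = (−(8/9)p+16/3)(9p+63) + (0)
Last nonzero remainder: 9p+63. Dividing through by 9 gives the monic gcd p+7.

p+7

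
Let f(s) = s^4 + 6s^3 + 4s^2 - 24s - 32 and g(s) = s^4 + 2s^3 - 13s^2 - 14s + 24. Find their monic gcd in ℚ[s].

s^2 + 6s + 8

Apply the Euclidean algorithm:
  s^4 + 6s^3 + 4s^2 - 24s - 32 = (s^4 + 2s^3 - 13s^2 - 14s + 24) + (4s^3 + 17s^2 - 10s - 56)
  s^4 + 2s^3 - 13s^2 - 14s + 24 = ((1/4)s - 9/16)(4s^3 + 17s^2 - 10s - 56) + (-(15/16)s^2 - (45/8)s - 15/2)
  4s^3 + 17s^2 - 10s - 56 = (-(64/15)s + 112/15)(-(15/16)s^2 - (45/8)s - 15/2) + (0)
Last nonzero remainder: -(15/16)s^2 - (45/8)s - 15/2. Dividing through by -15/16 gives the monic gcd s^2 + 6s + 8.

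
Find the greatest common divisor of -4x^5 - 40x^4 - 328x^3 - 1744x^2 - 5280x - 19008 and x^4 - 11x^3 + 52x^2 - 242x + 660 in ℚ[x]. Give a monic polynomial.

x^2 + 22

Repeated division with remainder:
  -4x^5 - 40x^4 - 328x^3 - 1744x^2 - 5280x - 19008 = (-4x - 84)(x^4 - 11x^3 + 52x^2 - 242x + 660) + (-1044x^3 + 1656x^2 - 22968x + 36432)
  x^4 - 11x^3 + 52x^2 - 242x + 660 = (-(1/1044)x + 91/10092)(-1044x^3 + 1656x^2 - 22968x + 36432) + ((12672/841)x^2 + 278784/841)
  -1044x^3 + 1656x^2 - 22968x + 36432 = (-(24389/352)x + 19343/176)((12672/841)x^2 + 278784/841) + (0)
Last nonzero remainder: (12672/841)x^2 + 278784/841. Dividing through by 12672/841 gives the monic gcd x^2 + 22.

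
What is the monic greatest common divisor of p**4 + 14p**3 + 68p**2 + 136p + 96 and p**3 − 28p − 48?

p**2 + 6p + 8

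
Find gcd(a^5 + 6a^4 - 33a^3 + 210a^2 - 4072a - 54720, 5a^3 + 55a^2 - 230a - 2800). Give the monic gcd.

a^2 + 18a + 80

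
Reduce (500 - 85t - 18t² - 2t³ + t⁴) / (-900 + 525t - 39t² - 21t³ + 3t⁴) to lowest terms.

Euclidean algorithm in ℚ[t]:
  t⁴ - 2t³ - 18t² - 85t + 500 = (1/3)(3t⁴ - 21t³ - 39t² + 525t - 900) + (5t³ - 5t² - 260t + 800)
  3t⁴ - 21t³ - 39t² + 525t - 900 = ((3/5)t - 18/5)(5t³ - 5t² - 260t + 800) + (99t² - 891t + 1980)
  5t³ - 5t² - 260t + 800 = ((5/99)t + 40/99)(99t² - 891t + 1980) + (0)
Last nonzero remainder: 99t² - 891t + 1980. Dividing through by 99 gives the monic gcd t² - 9t + 20.
Cancel t² - 9t + 20 from numerator and denominator to get the reduced form.

(25 + 7t + t²)/(-45 + 6t + 3t²)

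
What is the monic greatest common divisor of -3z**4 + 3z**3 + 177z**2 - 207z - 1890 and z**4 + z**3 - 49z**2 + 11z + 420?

z**3 + 5z**2 - 29z - 105

By polynomial division,
  -3z**4 + 3z**3 + 177z**2 - 207z - 1890 = (-3)(z**4 + z**3 - 49z**2 + 11z + 420) + (6z**3 + 30z**2 - 174z - 630)
  z**4 + z**3 - 49z**2 + 11z + 420 = ((1/6)z - 2/3)(6z**3 + 30z**2 - 174z - 630) + (0)
Last nonzero remainder: 6z**3 + 30z**2 - 174z - 630. Dividing through by 6 gives the monic gcd z**3 + 5z**2 - 29z - 105.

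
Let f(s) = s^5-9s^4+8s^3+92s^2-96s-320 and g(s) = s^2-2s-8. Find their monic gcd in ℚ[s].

s^2-2s-8

Euclidean algorithm in ℚ[s]:
  s^5-9s^4+8s^3+92s^2-96s-320 = (s^3-7s^2+2s+40)(s^2-2s-8) + (0)
The last nonzero remainder s^2-2s-8 is already monic.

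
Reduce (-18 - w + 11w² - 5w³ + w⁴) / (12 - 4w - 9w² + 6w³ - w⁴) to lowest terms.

Euclidean algorithm in ℚ[w]:
  w⁴ - 5w³ + 11w² - w - 18 = (-1)(-w⁴ + 6w³ - 9w² - 4w + 12) + (w³ + 2w² - 5w - 6)
  -w⁴ + 6w³ - 9w² - 4w + 12 = (-w + 8)(w³ + 2w² - 5w - 6) + (-30w² + 30w + 60)
  w³ + 2w² - 5w - 6 = (-(1/30)w - 1/10)(-30w² + 30w + 60) + (0)
Last nonzero remainder: -30w² + 30w + 60. Dividing through by -30 gives the monic gcd w² - w - 2.
Cancel w² - w - 2 from numerator and denominator to get the reduced form.

(-9 + 4w - w²)/(6 - 5w + w²)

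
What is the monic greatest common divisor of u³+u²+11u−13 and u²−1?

u−1

Repeated division with remainder:
  u³+u²+11u−13 = (u+1)(u²−1) + (12u−12)
  u²−1 = ((1/12)u+1/12)(12u−12) + (0)
Last nonzero remainder: 12u−12. Dividing through by 12 gives the monic gcd u−1.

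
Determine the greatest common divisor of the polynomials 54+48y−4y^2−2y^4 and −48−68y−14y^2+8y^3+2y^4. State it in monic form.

−3−2y+y^2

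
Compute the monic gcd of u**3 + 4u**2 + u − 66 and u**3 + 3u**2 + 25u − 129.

Apply the Euclidean algorithm:
  u**3 + 4u**2 + u − 66 = (u**3 + 3u**2 + 25u − 129) + (u**2 − 24u + 63)
  u**3 + 3u**2 + 25u − 129 = (u + 27)(u**2 − 24u + 63) + (610u − 1830)
  u**2 − 24u + 63 = ((1/610)u − 21/610)(610u − 1830) + (0)
Last nonzero remainder: 610u − 1830. Dividing through by 610 gives the monic gcd u − 3.

u − 3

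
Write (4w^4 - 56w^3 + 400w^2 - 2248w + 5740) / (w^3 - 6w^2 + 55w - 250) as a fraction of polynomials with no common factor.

By polynomial division,
  4w^4 - 56w^3 + 400w^2 - 2248w + 5740 = (4w - 32)(w^3 - 6w^2 + 55w - 250) + (-12w^2 + 512w - 2260)
  w^3 - 6w^2 + 55w - 250 = (-(1/12)w - 55/18)(-12w^2 + 512w - 2260) + ((12880/9)w - 64400/9)
  -12w^2 + 512w - 2260 = (-(27/3220)w + 1017/3220)((12880/9)w - 64400/9) + (0)
Last nonzero remainder: (12880/9)w - 64400/9. Dividing through by 12880/9 gives the monic gcd w - 5.
Cancel w - 5 from numerator and denominator to get the reduced form.

(4w^3 - 36w^2 + 220w - 1148)/(w^2 - w + 50)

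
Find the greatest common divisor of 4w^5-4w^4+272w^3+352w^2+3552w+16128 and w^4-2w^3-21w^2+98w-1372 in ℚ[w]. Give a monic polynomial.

By polynomial division,
  4w^5-4w^4+272w^3+352w^2+3552w+16128 = (4w+4)(w^4-2w^3-21w^2+98w-1372) + (364w^3+44w^2+8648w+21616)
  w^4-2w^3-21w^2+98w-1372 = ((1/364)w-193/33124)(364w^3+44w^2+8648w+21616) + (-(368520/8281)w^2+(737040/8281)w-1474080/1183)
  364w^3+44w^2+8648w+21616 = (-(753571/92130)w-1598233/92130)(-(368520/8281)w^2+(737040/8281)w-1474080/1183) + (0)
Last nonzero remainder: -(368520/8281)w^2+(737040/8281)w-1474080/1183. Dividing through by -368520/8281 gives the monic gcd w^2-2w+28.

w^2-2w+28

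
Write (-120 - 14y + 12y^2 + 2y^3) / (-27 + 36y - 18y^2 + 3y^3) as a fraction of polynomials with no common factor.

(40 + 18y + 2y^2)/(9 - 9y + 3y^2)

Repeated division with remainder:
  2y^3 + 12y^2 - 14y - 120 = (2/3)(3y^3 - 18y^2 + 36y - 27) + (24y^2 - 38y - 102)
  3y^3 - 18y^2 + 36y - 27 = ((1/8)y - 53/96)(24y^2 - 38y - 102) + ((1333/48)y - 1333/16)
  24y^2 - 38y - 102 = ((1152/1333)y + 1632/1333)((1333/48)y - 1333/16) + (0)
Last nonzero remainder: (1333/48)y - 1333/16. Dividing through by 1333/48 gives the monic gcd y - 3.
Cancel y - 3 from numerator and denominator to get the reduced form.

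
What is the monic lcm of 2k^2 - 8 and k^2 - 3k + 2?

k^3 - k^2 - 4k + 4

Euclidean algorithm in ℚ[k]:
  2k^2 - 8 = (2)(k^2 - 3k + 2) + (6k - 12)
  k^2 - 3k + 2 = ((1/6)k - 1/6)(6k - 12) + (0)
Last nonzero remainder: 6k - 12. Dividing through by 6 gives the monic gcd k - 2.
Then lcm(f, g) = f·g / gcd(f, g); expanding and making the result monic gives the answer.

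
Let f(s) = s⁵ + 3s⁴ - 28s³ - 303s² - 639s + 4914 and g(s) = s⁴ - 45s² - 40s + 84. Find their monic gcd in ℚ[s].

s² - s - 42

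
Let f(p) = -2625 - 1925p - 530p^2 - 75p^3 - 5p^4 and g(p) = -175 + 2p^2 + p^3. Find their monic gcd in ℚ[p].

Repeated division with remainder:
  -5p^4 - 75p^3 - 530p^2 - 1925p - 2625 = (-5p - 65)(p^3 + 2p^2 - 175) + (-400p^2 - 2800p - 14000)
  p^3 + 2p^2 - 175 = (-(1/400)p + 1/80)(-400p^2 - 2800p - 14000) + (0)
Last nonzero remainder: -400p^2 - 2800p - 14000. Dividing through by -400 gives the monic gcd p^2 + 7p + 35.

35 + 7p + p^2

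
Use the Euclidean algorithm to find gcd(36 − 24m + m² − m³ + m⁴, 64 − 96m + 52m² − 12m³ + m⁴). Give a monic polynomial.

Euclidean algorithm in ℚ[m]:
  m⁴ − m³ + m² − 24m + 36 = (m⁴ − 12m³ + 52m² − 96m + 64) + (11m³ − 51m² + 72m − 28)
  m⁴ − 12m³ + 52m² − 96m + 64 = ((1/11)m − 81/121)(11m³ − 51m² + 72m − 28) + ((1369/121)m² − (5476/121)m + 5476/121)
  11m³ − 51m² + 72m − 28 = ((1331/1369)m − 847/1369)((1369/121)m² − (5476/121)m + 5476/121) + (0)
Last nonzero remainder: (1369/121)m² − (5476/121)m + 5476/121. Dividing through by 1369/121 gives the monic gcd m² − 4m + 4.

4 − 4m + m²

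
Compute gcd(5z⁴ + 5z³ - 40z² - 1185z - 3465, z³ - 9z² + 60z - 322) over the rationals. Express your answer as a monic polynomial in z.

Repeated division with remainder:
  5z⁴ + 5z³ - 40z² - 1185z - 3465 = (5z + 50)(z³ - 9z² + 60z - 322) + (110z² - 2575z + 12635)
  z³ - 9z² + 60z - 322 = ((1/110)z + 317/2420)(110z² - 2575z + 12635) + ((136701/484)z - 956907/484)
  110z² - 2575z + 12635 = ((53240/136701)z - 873620/136701)((136701/484)z - 956907/484) + (0)
Last nonzero remainder: (136701/484)z - 956907/484. Dividing through by 136701/484 gives the monic gcd z - 7.

z - 7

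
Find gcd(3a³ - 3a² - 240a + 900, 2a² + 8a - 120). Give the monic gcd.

Apply the Euclidean algorithm:
  3a³ - 3a² - 240a + 900 = ((3/2)a - 15/2)(2a² + 8a - 120) + (0)
Last nonzero remainder: 2a² + 8a - 120. Dividing through by 2 gives the monic gcd a² + 4a - 60.

a² + 4a - 60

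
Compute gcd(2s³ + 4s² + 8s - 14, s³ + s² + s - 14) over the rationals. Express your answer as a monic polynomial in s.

Repeated division with remainder:
  2s³ + 4s² + 8s - 14 = (2)(s³ + s² + s - 14) + (2s² + 6s + 14)
  s³ + s² + s - 14 = ((1/2)s - 1)(2s² + 6s + 14) + (0)
Last nonzero remainder: 2s² + 6s + 14. Dividing through by 2 gives the monic gcd s² + 3s + 7.

s² + 3s + 7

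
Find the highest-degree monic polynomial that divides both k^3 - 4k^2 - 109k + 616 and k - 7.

Apply the Euclidean algorithm:
  k^3 - 4k^2 - 109k + 616 = (k^2 + 3k - 88)(k - 7) + (0)
The last nonzero remainder k - 7 is already monic.

k - 7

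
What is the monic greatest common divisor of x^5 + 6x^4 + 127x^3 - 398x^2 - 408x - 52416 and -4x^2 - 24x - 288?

Repeated division with remainder:
  x^5 + 6x^4 + 127x^3 - 398x^2 - 408x - 52416 = (-(1/4)x^3 - (55/4)x + 182)(-4x^2 - 24x - 288) + (0)
Last nonzero remainder: -4x^2 - 24x - 288. Dividing through by -4 gives the monic gcd x^2 + 6x + 72.

x^2 + 6x + 72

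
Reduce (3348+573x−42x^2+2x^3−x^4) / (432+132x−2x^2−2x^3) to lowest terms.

Euclidean algorithm in ℚ[x]:
  −x^4+2x^3−42x^2+573x+3348 = ((1/2)x−3/2)(−2x^3−2x^2+132x+432) + (−111x^2+555x+3996)
  −2x^3−2x^2+132x+432 = ((2/111)x+4/37)(−111x^2+555x+3996) + (0)
Last nonzero remainder: −111x^2+555x+3996. Dividing through by −111 gives the monic gcd x^2−5x−36.
Cancel x^2−5x−36 from numerator and denominator to get the reduced form.

(93+3x+x^2)/(12+2x)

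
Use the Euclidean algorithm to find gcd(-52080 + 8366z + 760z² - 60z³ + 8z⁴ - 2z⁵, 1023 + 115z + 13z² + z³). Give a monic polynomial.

93 + 2z + z²

Repeated division with remainder:
  -2z⁵ + 8z⁴ - 60z³ + 760z² + 8366z - 52080 = (-2z² + 34z - 272)(z³ + 13z² + 115z + 1023) + (2432z² + 4864z + 226176)
  z³ + 13z² + 115z + 1023 = ((1/2432)z + 11/2432)(2432z² + 4864z + 226176) + (0)
Last nonzero remainder: 2432z² + 4864z + 226176. Dividing through by 2432 gives the monic gcd z² + 2z + 93.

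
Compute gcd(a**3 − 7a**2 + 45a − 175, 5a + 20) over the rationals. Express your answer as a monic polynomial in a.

Repeated division with remainder:
  a**3 − 7a**2 + 45a − 175 = ((1/5)a**2 − (11/5)a + 89/5)(5a + 20) + (−531)
  5a + 20 = (−(5/531)a − 20/531)(−531) + (0)
The last nonzero remainder is the constant −531, so the polynomials are coprime and gcd = 1.

1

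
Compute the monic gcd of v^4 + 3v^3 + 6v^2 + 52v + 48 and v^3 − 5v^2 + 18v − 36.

v^2 − 2v + 12

Apply the Euclidean algorithm:
  v^4 + 3v^3 + 6v^2 + 52v + 48 = (v + 8)(v^3 − 5v^2 + 18v − 36) + (28v^2 − 56v + 336)
  v^3 − 5v^2 + 18v − 36 = ((1/28)v − 3/28)(28v^2 − 56v + 336) + (0)
Last nonzero remainder: 28v^2 − 56v + 336. Dividing through by 28 gives the monic gcd v^2 − 2v + 12.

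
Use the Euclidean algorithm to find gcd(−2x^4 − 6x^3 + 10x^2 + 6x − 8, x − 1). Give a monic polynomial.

x − 1

Repeated division with remainder:
  −2x^4 − 6x^3 + 10x^2 + 6x − 8 = (−2x^3 − 8x^2 + 2x + 8)(x − 1) + (0)
The last nonzero remainder x − 1 is already monic.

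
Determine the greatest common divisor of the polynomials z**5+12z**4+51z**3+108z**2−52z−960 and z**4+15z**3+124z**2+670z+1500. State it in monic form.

z**2+11z+30

Repeated division with remainder:
  z**5+12z**4+51z**3+108z**2−52z−960 = (z−3)(z**4+15z**3+124z**2+670z+1500) + (−28z**3−190z**2+458z+3540)
  z**4+15z**3+124z**2+670z+1500 = (−(1/28)z−115/392)(−28z**3−190z**2+458z+3540) + ((16585/196)z**2+(182435/196)z+248775/98)
  −28z**3−190z**2+458z+3540 = (−(5488/16585)z+23128/16585)((16585/196)z**2+(182435/196)z+248775/98) + (0)
Last nonzero remainder: (16585/196)z**2+(182435/196)z+248775/98. Dividing through by 16585/196 gives the monic gcd z**2+11z+30.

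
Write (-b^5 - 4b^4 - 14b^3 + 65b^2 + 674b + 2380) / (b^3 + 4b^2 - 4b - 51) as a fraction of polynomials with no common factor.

Apply the Euclidean algorithm:
  -b^5 - 4b^4 - 14b^3 + 65b^2 + 674b + 2380 = (-b^2 - 18)(b^3 + 4b^2 - 4b - 51) + (86b^2 + 602b + 1462)
  b^3 + 4b^2 - 4b - 51 = ((1/86)b - 3/86)(86b^2 + 602b + 1462) + (0)
Last nonzero remainder: 86b^2 + 602b + 1462. Dividing through by 86 gives the monic gcd b^2 + 7b + 17.
Cancel b^2 + 7b + 17 from numerator and denominator to get the reduced form.

(-b^3 + 3b^2 - 18b + 140)/(b - 3)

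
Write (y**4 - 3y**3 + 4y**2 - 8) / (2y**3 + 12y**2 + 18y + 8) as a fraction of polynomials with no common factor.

(y**3 - 4y**2 + 8y - 8)/(2y**2 + 10y + 8)

Repeated division with remainder:
  y**4 - 3y**3 + 4y**2 - 8 = ((1/2)y - 9/2)(2y**3 + 12y**2 + 18y + 8) + (49y**2 + 77y + 28)
  2y**3 + 12y**2 + 18y + 8 = ((2/49)y + 62/343)(49y**2 + 77y + 28) + ((144/49)y + 144/49)
  49y**2 + 77y + 28 = ((2401/144)y + 343/36)((144/49)y + 144/49) + (0)
Last nonzero remainder: (144/49)y + 144/49. Dividing through by 144/49 gives the monic gcd y + 1.
Cancel y + 1 from numerator and denominator to get the reduced form.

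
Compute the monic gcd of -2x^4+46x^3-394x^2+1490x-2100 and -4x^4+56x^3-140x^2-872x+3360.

x^3-18x^2+107x-210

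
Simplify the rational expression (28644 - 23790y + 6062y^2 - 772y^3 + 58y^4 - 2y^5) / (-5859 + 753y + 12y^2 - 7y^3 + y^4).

(-44 + 26y - 2y^2)/(9 + y)

Euclidean algorithm in ℚ[y]:
  -2y^5 + 58y^4 - 772y^3 + 6062y^2 - 23790y + 28644 = (-2y + 44)(y^4 - 7y^3 + 12y^2 + 753y - 5859) + (-440y^3 + 7040y^2 - 68640y + 286440)
  y^4 - 7y^3 + 12y^2 + 753y - 5859 = (-(1/440)y - 9/440)(-440y^3 + 7040y^2 - 68640y + 286440) + (0)
Last nonzero remainder: -440y^3 + 7040y^2 - 68640y + 286440. Dividing through by -440 gives the monic gcd y^3 - 16y^2 + 156y - 651.
Cancel y^3 - 16y^2 + 156y - 651 from numerator and denominator to get the reduced form.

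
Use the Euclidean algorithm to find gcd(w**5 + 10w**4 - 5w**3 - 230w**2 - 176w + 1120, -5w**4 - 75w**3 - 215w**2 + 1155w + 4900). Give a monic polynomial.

By polynomial division,
  w**5 + 10w**4 - 5w**3 - 230w**2 - 176w + 1120 = (-(1/5)w + 1)(-5w**4 - 75w**3 - 215w**2 + 1155w + 4900) + (27w**3 + 216w**2 - 351w - 3780)
  -5w**4 - 75w**3 - 215w**2 + 1155w + 4900 = (-(5/27)w - 35/27)(27w**3 + 216w**2 - 351w - 3780) + (0)
Last nonzero remainder: 27w**3 + 216w**2 - 351w - 3780. Dividing through by 27 gives the monic gcd w**3 + 8w**2 - 13w - 140.

w**3 + 8w**2 - 13w - 140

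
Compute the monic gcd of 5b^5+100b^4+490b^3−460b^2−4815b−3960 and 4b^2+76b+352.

Repeated division with remainder:
  5b^5+100b^4+490b^3−460b^2−4815b−3960 = ((5/4)b^3+(5/4)b^2−(45/4)b−45/4)(4b^2+76b+352) + (0)
Last nonzero remainder: 4b^2+76b+352. Dividing through by 4 gives the monic gcd b^2+19b+88.

b^2+19b+88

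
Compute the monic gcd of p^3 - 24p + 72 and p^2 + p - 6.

By polynomial division,
  p^3 - 24p + 72 = (p - 1)(p^2 + p - 6) + (-17p + 66)
  p^2 + p - 6 = (-(1/17)p - 83/289)(-17p + 66) + (3744/289)
  -17p + 66 = (-(4913/3744)p + 3179/624)(3744/289) + (0)
The last nonzero remainder is the constant 3744/289, so the polynomials are coprime and gcd = 1.

1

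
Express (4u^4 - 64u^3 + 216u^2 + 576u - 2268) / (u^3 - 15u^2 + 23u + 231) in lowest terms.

Euclidean algorithm in ℚ[u]:
  4u^4 - 64u^3 + 216u^2 + 576u - 2268 = (4u - 4)(u^3 - 15u^2 + 23u + 231) + (64u^2 - 256u - 1344)
  u^3 - 15u^2 + 23u + 231 = ((1/64)u - 11/64)(64u^2 - 256u - 1344) + (0)
Last nonzero remainder: 64u^2 - 256u - 1344. Dividing through by 64 gives the monic gcd u^2 - 4u - 21.
Cancel u^2 - 4u - 21 from numerator and denominator to get the reduced form.

(4u^2 - 48u + 108)/(u - 11)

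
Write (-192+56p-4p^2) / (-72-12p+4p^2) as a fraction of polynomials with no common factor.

(8-p)/(3+p)

Euclidean algorithm in ℚ[p]:
  -4p^2+56p-192 = (-1)(4p^2-12p-72) + (44p-264)
  4p^2-12p-72 = ((1/11)p+3/11)(44p-264) + (0)
Last nonzero remainder: 44p-264. Dividing through by 44 gives the monic gcd p-6.
Cancel p-6 from numerator and denominator to get the reduced form.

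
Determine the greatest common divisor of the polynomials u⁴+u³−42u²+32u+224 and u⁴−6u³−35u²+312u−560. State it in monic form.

Repeated division with remainder:
  u⁴+u³−42u²+32u+224 = (u⁴−6u³−35u²+312u−560) + (7u³−7u²−280u+784)
  u⁴−6u³−35u²+312u−560 = ((1/7)u−5/7)(7u³−7u²−280u+784) + (0)
Last nonzero remainder: 7u³−7u²−280u+784. Dividing through by 7 gives the monic gcd u³−u²−40u+112.

u³−u²−40u+112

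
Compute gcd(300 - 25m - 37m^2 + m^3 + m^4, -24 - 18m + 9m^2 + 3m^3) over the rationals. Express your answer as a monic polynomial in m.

4 + m

By polynomial division,
  m^4 + m^3 - 37m^2 - 25m + 300 = ((1/3)m - 2/3)(3m^3 + 9m^2 - 18m - 24) + (-25m^2 - 29m + 284)
  3m^3 + 9m^2 - 18m - 24 = (-(3/25)m - 138/625)(-25m^2 - 29m + 284) + ((6048/625)m + 24192/625)
  -25m^2 - 29m + 284 = (-(15625/6048)m + 44375/6048)((6048/625)m + 24192/625) + (0)
Last nonzero remainder: (6048/625)m + 24192/625. Dividing through by 6048/625 gives the monic gcd m + 4.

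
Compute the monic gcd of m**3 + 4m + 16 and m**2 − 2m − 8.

m + 2

Repeated division with remainder:
  m**3 + 4m + 16 = (m + 2)(m**2 − 2m − 8) + (16m + 32)
  m**2 − 2m − 8 = ((1/16)m − 1/4)(16m + 32) + (0)
Last nonzero remainder: 16m + 32. Dividing through by 16 gives the monic gcd m + 2.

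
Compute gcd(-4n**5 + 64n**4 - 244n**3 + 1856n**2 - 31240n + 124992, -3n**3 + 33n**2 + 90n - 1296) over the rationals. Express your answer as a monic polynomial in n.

Euclidean algorithm in ℚ[n]:
  -4n**5 + 64n**4 - 244n**3 + 1856n**2 - 31240n + 124992 = ((4/3)n**2 - (20/3)n + 48)(-3n**3 + 33n**2 + 90n - 1296) + (2600n**2 - 44200n + 187200)
  -3n**3 + 33n**2 + 90n - 1296 = (-(3/2600)n - 9/1300)(2600n**2 - 44200n + 187200) + (0)
Last nonzero remainder: 2600n**2 - 44200n + 187200. Dividing through by 2600 gives the monic gcd n**2 - 17n + 72.

n**2 - 17n + 72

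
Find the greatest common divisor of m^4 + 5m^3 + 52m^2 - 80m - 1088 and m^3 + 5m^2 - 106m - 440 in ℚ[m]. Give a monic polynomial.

m + 4

Apply the Euclidean algorithm:
  m^4 + 5m^3 + 52m^2 - 80m - 1088 = (m)(m^3 + 5m^2 - 106m - 440) + (158m^2 + 360m - 1088)
  m^3 + 5m^2 - 106m - 440 = ((1/158)m + 215/12482)(158m^2 + 360m - 1088) + (-(657270/6241)m - 2629080/6241)
  158m^2 + 360m - 1088 = (-(493039/328635)m + 848776/328635)(-(657270/6241)m - 2629080/6241) + (0)
Last nonzero remainder: -(657270/6241)m - 2629080/6241. Dividing through by -657270/6241 gives the monic gcd m + 4.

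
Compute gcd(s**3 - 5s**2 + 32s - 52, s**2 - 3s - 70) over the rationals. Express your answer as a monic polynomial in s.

Repeated division with remainder:
  s**3 - 5s**2 + 32s - 52 = (s - 2)(s**2 - 3s - 70) + (96s - 192)
  s**2 - 3s - 70 = ((1/96)s - 1/96)(96s - 192) + (-72)
  96s - 192 = (-(4/3)s + 8/3)(-72) + (0)
The last nonzero remainder is the constant -72, so the polynomials are coprime and gcd = 1.

1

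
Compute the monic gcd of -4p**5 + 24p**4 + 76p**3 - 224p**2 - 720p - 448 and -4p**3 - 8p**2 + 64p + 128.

p**2 - 2p - 8

Repeated division with remainder:
  -4p**5 + 24p**4 + 76p**3 - 224p**2 - 720p - 448 = (p**2 - 8p + 13)(-4p**3 - 8p**2 + 64p + 128) + (264p**2 - 528p - 2112)
  -4p**3 - 8p**2 + 64p + 128 = (-(1/66)p - 2/33)(264p**2 - 528p - 2112) + (0)
Last nonzero remainder: 264p**2 - 528p - 2112. Dividing through by 264 gives the monic gcd p**2 - 2p - 8.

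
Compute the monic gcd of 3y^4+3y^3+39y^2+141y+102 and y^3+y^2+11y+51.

Euclidean algorithm in ℚ[y]:
  3y^4+3y^3+39y^2+141y+102 = (3y)(y^3+y^2+11y+51) + (6y^2-12y+102)
  y^3+y^2+11y+51 = ((1/6)y+1/2)(6y^2-12y+102) + (0)
Last nonzero remainder: 6y^2-12y+102. Dividing through by 6 gives the monic gcd y^2-2y+17.

y^2-2y+17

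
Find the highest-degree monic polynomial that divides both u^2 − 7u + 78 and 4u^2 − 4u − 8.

1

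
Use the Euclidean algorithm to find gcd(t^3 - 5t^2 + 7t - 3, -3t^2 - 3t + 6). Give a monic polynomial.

By polynomial division,
  t^3 - 5t^2 + 7t - 3 = (-(1/3)t + 2)(-3t^2 - 3t + 6) + (15t - 15)
  -3t^2 - 3t + 6 = (-(1/5)t - 2/5)(15t - 15) + (0)
Last nonzero remainder: 15t - 15. Dividing through by 15 gives the monic gcd t - 1.

t - 1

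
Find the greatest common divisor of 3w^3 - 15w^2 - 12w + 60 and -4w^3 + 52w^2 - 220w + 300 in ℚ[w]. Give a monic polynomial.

w - 5

Repeated division with remainder:
  3w^3 - 15w^2 - 12w + 60 = (-3/4)(-4w^3 + 52w^2 - 220w + 300) + (24w^2 - 177w + 285)
  -4w^3 + 52w^2 - 220w + 300 = (-(1/6)w + 15/16)(24w^2 - 177w + 285) + (-(105/16)w + 525/16)
  24w^2 - 177w + 285 = (-(128/35)w + 304/35)(-(105/16)w + 525/16) + (0)
Last nonzero remainder: -(105/16)w + 525/16. Dividing through by -105/16 gives the monic gcd w - 5.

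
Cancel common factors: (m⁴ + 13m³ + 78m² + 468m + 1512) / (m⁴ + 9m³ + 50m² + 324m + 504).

Euclidean algorithm in ℚ[m]:
  m⁴ + 13m³ + 78m² + 468m + 1512 = (m⁴ + 9m³ + 50m² + 324m + 504) + (4m³ + 28m² + 144m + 1008)
  m⁴ + 9m³ + 50m² + 324m + 504 = ((1/4)m + 1/2)(4m³ + 28m² + 144m + 1008) + (0)
Last nonzero remainder: 4m³ + 28m² + 144m + 1008. Dividing through by 4 gives the monic gcd m³ + 7m² + 36m + 252.
Cancel m³ + 7m² + 36m + 252 from numerator and denominator to get the reduced form.

(m + 6)/(m + 2)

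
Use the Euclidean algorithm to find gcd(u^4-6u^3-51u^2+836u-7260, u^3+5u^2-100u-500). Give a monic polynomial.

u-10

Repeated division with remainder:
  u^4-6u^3-51u^2+836u-7260 = (u-11)(u^3+5u^2-100u-500) + (104u^2+236u-12760)
  u^3+5u^2-100u-500 = ((1/104)u+71/2704)(104u^2+236u-12760) + ((11151/676)u-55755/338)
  104u^2+236u-12760 = ((70304/11151)u+862576/11151)((11151/676)u-55755/338) + (0)
Last nonzero remainder: (11151/676)u-55755/338. Dividing through by 11151/676 gives the monic gcd u-10.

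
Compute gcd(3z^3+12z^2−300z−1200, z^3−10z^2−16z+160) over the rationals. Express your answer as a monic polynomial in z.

z^2−6z−40

By polynomial division,
  3z^3+12z^2−300z−1200 = (3)(z^3−10z^2−16z+160) + (42z^2−252z−1680)
  z^3−10z^2−16z+160 = ((1/42)z−2/21)(42z^2−252z−1680) + (0)
Last nonzero remainder: 42z^2−252z−1680. Dividing through by 42 gives the monic gcd z^2−6z−40.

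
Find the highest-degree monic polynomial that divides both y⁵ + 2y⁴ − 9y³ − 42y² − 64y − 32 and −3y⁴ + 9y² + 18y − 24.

y² + 3y + 4

By polynomial division,
  y⁵ + 2y⁴ − 9y³ − 42y² − 64y − 32 = (−(1/3)y − 2/3)(−3y⁴ + 9y² + 18y − 24) + (−6y³ − 30y² − 60y − 48)
  −3y⁴ + 9y² + 18y − 24 = ((1/2)y − 5/2)(−6y³ − 30y² − 60y − 48) + (−36y² − 108y − 144)
  −6y³ − 30y² − 60y − 48 = ((1/6)y + 1/3)(−36y² − 108y − 144) + (0)
Last nonzero remainder: −36y² − 108y − 144. Dividing through by −36 gives the monic gcd y² + 3y + 4.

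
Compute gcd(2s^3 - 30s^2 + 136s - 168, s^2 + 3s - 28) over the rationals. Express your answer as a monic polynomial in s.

Repeated division with remainder:
  2s^3 - 30s^2 + 136s - 168 = (2s - 36)(s^2 + 3s - 28) + (300s - 1176)
  s^2 + 3s - 28 = ((1/300)s + 173/7500)(300s - 1176) + (-546/625)
  300s - 1176 = (-(31250/91)s + 17500/13)(-546/625) + (0)
The last nonzero remainder is the constant -546/625, so the polynomials are coprime and gcd = 1.

1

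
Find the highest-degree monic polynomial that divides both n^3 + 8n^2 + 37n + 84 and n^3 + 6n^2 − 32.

n + 4

By polynomial division,
  n^3 + 8n^2 + 37n + 84 = (n^3 + 6n^2 − 32) + (2n^2 + 37n + 116)
  n^3 + 6n^2 − 32 = ((1/2)n − 25/4)(2n^2 + 37n + 116) + ((693/4)n + 693)
  2n^2 + 37n + 116 = ((8/693)n + 116/693)((693/4)n + 693) + (0)
Last nonzero remainder: (693/4)n + 693. Dividing through by 693/4 gives the monic gcd n + 4.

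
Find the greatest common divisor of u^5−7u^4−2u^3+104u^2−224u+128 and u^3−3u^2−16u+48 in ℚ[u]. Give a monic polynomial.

u^2−16

Repeated division with remainder:
  u^5−7u^4−2u^3+104u^2−224u+128 = (u^2−4u+2)(u^3−3u^2−16u+48) + (−2u^2+32)
  u^3−3u^2−16u+48 = (−(1/2)u+3/2)(−2u^2+32) + (0)
Last nonzero remainder: −2u^2+32. Dividing through by −2 gives the monic gcd u^2−16.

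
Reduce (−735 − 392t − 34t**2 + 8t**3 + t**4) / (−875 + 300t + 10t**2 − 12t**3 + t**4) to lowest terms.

(21 + 10t + t**2)/(25 − 10t + t**2)

Euclidean algorithm in ℚ[t]:
  t**4 + 8t**3 − 34t**2 − 392t − 735 = (t**4 − 12t**3 + 10t**2 + 300t − 875) + (20t**3 − 44t**2 − 692t + 140)
  t**4 − 12t**3 + 10t**2 + 300t − 875 = ((1/20)t − 49/100)(20t**3 − 44t**2 − 692t + 140) + ((576/25)t**2 − (1152/25)t − 4032/5)
  20t**3 − 44t**2 − 692t + 140 = ((125/144)t − 25/144)((576/25)t**2 − (1152/25)t − 4032/5) + (0)
Last nonzero remainder: (576/25)t**2 − (1152/25)t − 4032/5. Dividing through by 576/25 gives the monic gcd t**2 − 2t − 35.
Cancel t**2 − 2t − 35 from numerator and denominator to get the reduced form.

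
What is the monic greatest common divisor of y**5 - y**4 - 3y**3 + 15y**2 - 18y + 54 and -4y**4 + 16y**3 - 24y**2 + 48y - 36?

y**2 + 3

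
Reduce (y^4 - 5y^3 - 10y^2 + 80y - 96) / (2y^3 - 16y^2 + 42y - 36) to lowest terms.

(y^2 - 16)/(2y - 6)

Euclidean algorithm in ℚ[y]:
  y^4 - 5y^3 - 10y^2 + 80y - 96 = ((1/2)y + 3/2)(2y^3 - 16y^2 + 42y - 36) + (-7y^2 + 35y - 42)
  2y^3 - 16y^2 + 42y - 36 = (-(2/7)y + 6/7)(-7y^2 + 35y - 42) + (0)
Last nonzero remainder: -7y^2 + 35y - 42. Dividing through by -7 gives the monic gcd y^2 - 5y + 6.
Cancel y^2 - 5y + 6 from numerator and denominator to get the reduced form.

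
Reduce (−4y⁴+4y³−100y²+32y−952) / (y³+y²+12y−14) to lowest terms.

Repeated division with remainder:
  −4y⁴+4y³−100y²+32y−952 = (−4y+8)(y³+y²+12y−14) + (−60y²−120y−840)
  y³+y²+12y−14 = (−(1/60)y+1/60)(−60y²−120y−840) + (0)
Last nonzero remainder: −60y²−120y−840. Dividing through by −60 gives the monic gcd y²+2y+14.
Cancel y²+2y+14 from numerator and denominator to get the reduced form.

(−4y²+12y−68)/(y−1)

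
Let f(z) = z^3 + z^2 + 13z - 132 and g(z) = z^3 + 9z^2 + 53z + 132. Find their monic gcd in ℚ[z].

Apply the Euclidean algorithm:
  z^3 + z^2 + 13z - 132 = (z^3 + 9z^2 + 53z + 132) + (-8z^2 - 40z - 264)
  z^3 + 9z^2 + 53z + 132 = (-(1/8)z - 1/2)(-8z^2 - 40z - 264) + (0)
Last nonzero remainder: -8z^2 - 40z - 264. Dividing through by -8 gives the monic gcd z^2 + 5z + 33.

z^2 + 5z + 33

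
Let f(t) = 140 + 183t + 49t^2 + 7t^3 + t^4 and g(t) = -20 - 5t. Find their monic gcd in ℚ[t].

By polynomial division,
  t^4 + 7t^3 + 49t^2 + 183t + 140 = (-(1/5)t^3 - (3/5)t^2 - (37/5)t - 7)(-5t - 20) + (0)
Last nonzero remainder: -5t - 20. Dividing through by -5 gives the monic gcd t + 4.

4 + t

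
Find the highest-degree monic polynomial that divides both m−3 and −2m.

By polynomial division,
  m−3 = (−1/2)(−2m) + (−3)
  −2m = ((2/3)m)(−3) + (0)
The last nonzero remainder is the constant −3, so the polynomials are coprime and gcd = 1.

1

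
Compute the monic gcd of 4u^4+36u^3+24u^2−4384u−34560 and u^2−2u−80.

u^2−2u−80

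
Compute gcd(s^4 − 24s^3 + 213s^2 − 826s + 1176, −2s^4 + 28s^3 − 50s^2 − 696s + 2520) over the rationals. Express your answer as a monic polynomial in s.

Apply the Euclidean algorithm:
  s^4 − 24s^3 + 213s^2 − 826s + 1176 = (−1/2)(−2s^4 + 28s^3 − 50s^2 − 696s + 2520) + (−10s^3 + 188s^2 − 1174s + 2436)
  −2s^4 + 28s^3 − 50s^2 − 696s + 2520 = ((1/5)s + 24/25)(−10s^3 + 188s^2 − 1174s + 2436) + ((108/25)s^2 − (1404/25)s + 4536/25)
  −10s^3 + 188s^2 − 1174s + 2436 = (−(125/54)s + 725/54)((108/25)s^2 − (1404/25)s + 4536/25) + (0)
Last nonzero remainder: (108/25)s^2 − (1404/25)s + 4536/25. Dividing through by 108/25 gives the monic gcd s^2 − 13s + 42.

s^2 − 13s + 42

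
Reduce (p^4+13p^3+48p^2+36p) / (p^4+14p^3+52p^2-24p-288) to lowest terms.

Apply the Euclidean algorithm:
  p^4+13p^3+48p^2+36p = (p^4+14p^3+52p^2-24p-288) + (-p^3-4p^2+60p+288)
  p^4+14p^3+52p^2-24p-288 = (-p-10)(-p^3-4p^2+60p+288) + (72p^2+864p+2592)
  -p^3-4p^2+60p+288 = (-(1/72)p+1/9)(72p^2+864p+2592) + (0)
Last nonzero remainder: 72p^2+864p+2592. Dividing through by 72 gives the monic gcd p^2+12p+36.
Cancel p^2+12p+36 from numerator and denominator to get the reduced form.

(p^2+p)/(p^2+2p-8)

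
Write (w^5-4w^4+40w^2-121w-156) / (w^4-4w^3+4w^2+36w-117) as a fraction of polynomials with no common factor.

Repeated division with remainder:
  w^5-4w^4+40w^2-121w-156 = (w)(w^4-4w^3+4w^2+36w-117) + (-4w^3+4w^2-4w-156)
  w^4-4w^3+4w^2+36w-117 = (-(1/4)w+3/4)(-4w^3+4w^2-4w-156) + (0)
Last nonzero remainder: -4w^3+4w^2-4w-156. Dividing through by -4 gives the monic gcd w^3-w^2+w+39.
Cancel w^3-w^2+w+39 from numerator and denominator to get the reduced form.

(w^2-3w-4)/(w-3)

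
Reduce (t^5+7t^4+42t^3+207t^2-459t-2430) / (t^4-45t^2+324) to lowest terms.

(t^2+t+45)/(t-6)

Euclidean algorithm in ℚ[t]:
  t^5+7t^4+42t^3+207t^2-459t-2430 = (t+7)(t^4-45t^2+324) + (87t^3+522t^2-783t-4698)
  t^4-45t^2+324 = ((1/87)t-2/29)(87t^3+522t^2-783t-4698) + (0)
Last nonzero remainder: 87t^3+522t^2-783t-4698. Dividing through by 87 gives the monic gcd t^3+6t^2-9t-54.
Cancel t^3+6t^2-9t-54 from numerator and denominator to get the reduced form.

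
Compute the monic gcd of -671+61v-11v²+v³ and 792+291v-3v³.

-11+v

Repeated division with remainder:
  v³-11v²+61v-671 = (-1/3)(-3v³+291v+792) + (-11v²+158v-407)
  -3v³+291v+792 = ((3/11)v+474/121)(-11v²+158v-407) + (-(26250/121)v+26250/11)
  -11v²+158v-407 = ((1331/26250)v-4477/26250)(-(26250/121)v+26250/11) + (0)
Last nonzero remainder: -(26250/121)v+26250/11. Dividing through by -26250/121 gives the monic gcd v-11.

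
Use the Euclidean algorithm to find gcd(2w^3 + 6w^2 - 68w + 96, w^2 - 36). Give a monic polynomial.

1

By polynomial division,
  2w^3 + 6w^2 - 68w + 96 = (2w + 6)(w^2 - 36) + (4w + 312)
  w^2 - 36 = ((1/4)w - 39/2)(4w + 312) + (6048)
  4w + 312 = ((1/1512)w + 13/252)(6048) + (0)
The last nonzero remainder is the constant 6048, so the polynomials are coprime and gcd = 1.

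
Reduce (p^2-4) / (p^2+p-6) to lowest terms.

By polynomial division,
  p^2-4 = (p^2+p-6) + (-p+2)
  p^2+p-6 = (-p-3)(-p+2) + (0)
Last nonzero remainder: -p+2. Dividing through by -1 gives the monic gcd p-2.
Cancel p-2 from numerator and denominator to get the reduced form.

(p+2)/(p+3)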